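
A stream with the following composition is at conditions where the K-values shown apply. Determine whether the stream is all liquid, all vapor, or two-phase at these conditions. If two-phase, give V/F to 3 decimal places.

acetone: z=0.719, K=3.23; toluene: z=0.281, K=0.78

all vapor

ΣzᵢKᵢ = 2.542; Σzᵢ/Kᵢ = 0.583.
Since Σzᵢ/Kᵢ < 1 the mixture is above its dew point — single vapor phase.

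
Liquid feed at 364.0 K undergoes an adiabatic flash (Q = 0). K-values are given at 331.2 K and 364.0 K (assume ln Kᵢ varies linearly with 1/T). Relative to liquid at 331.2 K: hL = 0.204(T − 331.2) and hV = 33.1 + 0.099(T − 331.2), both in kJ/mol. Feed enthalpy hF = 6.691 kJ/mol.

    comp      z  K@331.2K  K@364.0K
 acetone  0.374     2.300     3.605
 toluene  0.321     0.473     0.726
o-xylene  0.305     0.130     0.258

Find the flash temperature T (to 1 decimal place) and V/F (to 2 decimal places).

Adiabatic flash: solve Rachford–Rice at each trial T, then check hF = ψ·hV(T) + (1−ψ)·hL(T).
  T = 331.2 K: K = (2.300, 0.473, 0.130), RR gives ψ = 0.056, H_out = 1.852 kJ/mol
  T = 364.0 K: K = (3.605, 0.726, 0.258), RR gives ψ = 0.459, H_out = 20.301 kJ/mol
  T = 347.6 K: K = (2.910, 0.592, 0.186), RR gives ψ = 0.276, H_out = 12.007 kJ/mol
  T = 339.4 K: K = (2.595, 0.531, 0.156), RR gives ψ = 0.175, H_out = 7.320 kJ/mol
  T = 335.3 K: K = (2.445, 0.501, 0.143), RR gives ψ = 0.119, H_out = 4.712 kJ/mol
  T = 337.4 K: K = (2.521, 0.516, 0.150), RR gives ψ = 0.148, H_out = 6.075 kJ/mol
Linear interpolation between T = 337.4 (H_out = 6.075) and T = 339.4 (H_out = 7.320) on hF = 6.691 gives T ≈ 338.4 K, at which ψ = 0.16.

T = 338.4 K, V/F = 0.16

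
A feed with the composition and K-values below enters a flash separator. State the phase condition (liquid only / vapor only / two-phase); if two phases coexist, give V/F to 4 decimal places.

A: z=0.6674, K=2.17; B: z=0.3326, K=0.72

vapor only

ΣzᵢKᵢ = 1.6877; Σzᵢ/Kᵢ = 0.7695.
Since Σzᵢ/Kᵢ < 1 the mixture is above its dew point — single vapor phase.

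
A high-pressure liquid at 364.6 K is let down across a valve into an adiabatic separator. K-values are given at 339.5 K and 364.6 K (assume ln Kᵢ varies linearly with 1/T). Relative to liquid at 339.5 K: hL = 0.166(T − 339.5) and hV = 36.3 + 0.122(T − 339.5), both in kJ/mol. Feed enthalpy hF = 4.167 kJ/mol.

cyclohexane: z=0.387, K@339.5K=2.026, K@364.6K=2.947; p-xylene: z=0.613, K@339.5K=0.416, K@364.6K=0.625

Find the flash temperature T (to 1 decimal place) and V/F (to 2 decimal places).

Adiabatic flash: solve Rachford–Rice at each trial T, then check hF = ψ·hV(T) + (1−ψ)·hL(T).
  T = 339.5 K: K = (2.026, 0.416), RR gives ψ = 0.065, H_out = 2.367 kJ/mol
  T = 364.6 K: K = (2.947, 0.625), RR gives ψ = 0.717, H_out = 29.407 kJ/mol
  T = 352.1 K: K = (2.462, 0.514), RR gives ψ = 0.377, H_out = 15.567 kJ/mol
  T = 345.8 K: K = (2.237, 0.463), RR gives ψ = 0.226, H_out = 9.174 kJ/mol
  T = 342.6 K: K = (2.128, 0.439), RR gives ψ = 0.146, H_out = 5.808 kJ/mol
  T = 341.1 K: K = (2.078, 0.428), RR gives ψ = 0.108, H_out = 4.170 kJ/mol
Linear interpolation between T = 339.5 (H_out = 2.367) and T = 341.1 (H_out = 4.170) on hF = 4.167 gives T ≈ 341.1 K, at which ψ = 0.11.

T = 341.1 K, V/F = 0.11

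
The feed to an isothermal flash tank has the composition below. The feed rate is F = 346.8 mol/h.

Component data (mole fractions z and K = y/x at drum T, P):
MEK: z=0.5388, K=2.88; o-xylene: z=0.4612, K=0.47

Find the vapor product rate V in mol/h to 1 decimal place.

Binary case is linear: z₁(K₁−1)(1+ψ(K₂−1)) + z₂(K₂−1)(1+ψ(K₁−1)) = 0
⇒ ψ = [z₁(K₁−1)+z₂(K₂−1)] / [−(K₁−1)(K₂−1)] = 0.76851/0.99640 = 0.7713
Then V = ψ·F = 0.7713·346.8 = 267.5 mol/h and L = F − V = 79.3 mol/h.

V = 267.5 mol/h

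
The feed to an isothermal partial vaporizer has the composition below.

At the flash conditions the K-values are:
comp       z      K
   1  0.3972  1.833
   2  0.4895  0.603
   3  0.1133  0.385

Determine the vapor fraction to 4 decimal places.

ψ = 0.1802

Rachford–Rice: g(ψ) = Σ zᵢ(Kᵢ−1)/(1+ψ(Kᵢ−1)) = 0.
Check two-phase: ΣzᵢKᵢ = 1.0669 > 1 and Σzᵢ/Kᵢ = 1.3228 > 1, so g(0) = 0.0669 > 0 and g(1) = -0.3228 < 0.
Newton iteration, ψ⁰ = 0.5:
  ψ = 0.5000: g = -0.10950, g' = -0.3468 → ψ = 0.1843
  ψ = 0.1843: g = -0.00142, g' = -0.3515 → ψ = 0.1802
Converged at ψ = 0.1802.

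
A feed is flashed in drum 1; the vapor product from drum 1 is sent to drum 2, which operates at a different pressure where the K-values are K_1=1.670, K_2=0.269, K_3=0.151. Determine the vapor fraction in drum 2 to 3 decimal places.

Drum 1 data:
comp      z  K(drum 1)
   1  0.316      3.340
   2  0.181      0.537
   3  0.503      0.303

Drum 1:
Material balance + equilibrium reduce to Σ zᵢ(Kᵢ−1)/(1+ψ₁(Kᵢ−1)) = 0.
Check two-phase: ΣzᵢKᵢ = 1.305 > 1 and Σzᵢ/Kᵢ = 2.092 > 1, so g(0) = 0.305 > 0 and g(1) = -1.092 < 0.
Newton–Raphson from ψ₁ = 0.5:
  ψ₁ = 0.500: g = -0.3064, g' = -1.009 → ψ₁ = 0.196
  ψ₁ = 0.196: g = 0.0084, g' = -1.187 → ψ₁ = 0.203
Converged at ψ₁ = 0.203.
Drum-1 compositions:
  1: x = 0.214, y = 0.715
  2: x = 0.200, y = 0.107
  3: x = 0.586, y = 0.178
Drum-2 feed = drum-1 vapor: z₂ = (0.7151, 0.1073, 0.1776).
Drum 2:
Rachford–Rice: g(ψ₂) = Σ zᵢ(Kᵢ−1)/(1+ψ₂(Kᵢ−1)) = 0.
Feasibility: ΣzᵢKᵢ = 1.250, Σzᵢ/Kᵢ = 2.003 — both > 1, two phases present.
Newton iteration, ψ₂⁰ = 0.59:
  ψ₂ = 0.590: g = -0.0966, g' = -0.856 → ψ₂ = 0.477
  ψ₂ = 0.477: g = -0.0108, g' = -0.681 → ψ₂ = 0.461
Converged at ψ₂ = 0.461.
  1: x = 0.546, y = 0.912
  2: x = 0.162, y = 0.044
  3: x = 0.292, y = 0.044

V/F (drum 2) = 0.461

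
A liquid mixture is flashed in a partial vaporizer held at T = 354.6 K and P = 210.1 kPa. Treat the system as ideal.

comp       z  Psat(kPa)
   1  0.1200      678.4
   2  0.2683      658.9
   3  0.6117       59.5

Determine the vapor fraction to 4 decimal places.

ψ = 0.2591

Raoult's law: Kᵢ = Pᵢˢᵃᵗ/P = Pᵢˢᵃᵗ/210.1.
  K_1 = 678.4/210.1 = 3.228939, K_2 = 658.9/210.1 = 3.136126, K_3 = 59.5/210.1 = 0.283198
Material balance + equilibrium reduce to Σ zᵢ(Kᵢ−1)/(1+ψ(Kᵢ−1)) = 0.
Feasibility: ΣzᵢKᵢ = 1.4021, Σzᵢ/Kᵢ = 2.2827 — both > 1, two phases present.
Iterate (Newton) starting at ψ = 0.65:
  ψ = 0.6500: g = -0.47180, g' = -1.4159 → ψ = 0.3168
  ψ = 0.3168: g = -0.06868, g' = -1.1664 → ψ = 0.2579
  ψ = 0.2579: g = 0.00148, g' = -1.2224 → ψ = 0.2591
Converged at ψ = 0.2591.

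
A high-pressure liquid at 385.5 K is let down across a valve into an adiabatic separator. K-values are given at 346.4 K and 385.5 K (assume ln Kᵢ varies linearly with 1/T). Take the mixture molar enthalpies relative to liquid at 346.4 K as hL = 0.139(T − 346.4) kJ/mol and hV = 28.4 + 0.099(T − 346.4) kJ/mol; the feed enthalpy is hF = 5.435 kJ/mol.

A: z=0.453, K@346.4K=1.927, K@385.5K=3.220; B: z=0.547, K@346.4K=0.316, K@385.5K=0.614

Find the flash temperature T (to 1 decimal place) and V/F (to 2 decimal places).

T = 350.8 K, V/F = 0.17

Adiabatic flash: solve Rachford–Rice at each trial T, then check hF = ψ·hV(T) + (1−ψ)·hL(T).
  T = 346.4 K: K = (1.927, 0.316), RR gives ψ = 0.072, H_out = 2.051 kJ/mol
  T = 385.5 K: K = (3.220, 0.614), RR gives ψ = 0.927, H_out = 30.317 kJ/mol
  T = 365.9 K: K = (2.524, 0.448), RR gives ψ = 0.462, H_out = 15.461 kJ/mol
  T = 356.1 K: K = (2.212, 0.378), RR gives ψ = 0.277, H_out = 9.096 kJ/mol
  T = 351.2 K: K = (2.065, 0.346), RR gives ψ = 0.179, H_out = 5.706 kJ/mol
  T = 348.8 K: K = (1.995, 0.331), RR gives ψ = 0.127, H_out = 3.931 kJ/mol
Linear interpolation between T = 348.8 (H_out = 3.931) and T = 351.2 (H_out = 5.706) on hF = 5.435 gives T ≈ 350.8 K, at which ψ = 0.17.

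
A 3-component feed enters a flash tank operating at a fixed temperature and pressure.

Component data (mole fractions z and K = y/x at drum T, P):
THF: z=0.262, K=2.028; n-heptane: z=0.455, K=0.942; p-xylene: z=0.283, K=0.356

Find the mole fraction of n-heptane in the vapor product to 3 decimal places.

Newton–Raphson from ψ = 0.5:
  ψ = 0.500: g = -0.1181, g' = -0.378 → ψ = 0.187
  ψ = 0.187: g = -0.0081, g' = -0.348 → ψ = 0.164
Converged at ψ = 0.164.
Compositions from xᵢ = zᵢ/(1+ψ(Kᵢ−1)), yᵢ = Kᵢxᵢ:
  THF: x = 0.224, y = 0.455
  n-heptane: x = 0.459, y = 0.433
  p-xylene: x = 0.316, y = 0.113

y_n-heptane = 0.433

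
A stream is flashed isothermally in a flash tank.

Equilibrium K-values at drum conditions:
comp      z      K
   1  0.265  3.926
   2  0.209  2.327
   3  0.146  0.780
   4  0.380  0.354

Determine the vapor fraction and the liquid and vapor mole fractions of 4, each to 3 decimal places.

Rachford–Rice: g(ψ) = Σ zᵢ(Kᵢ−1)/(1+ψ(Kᵢ−1)) = 0.
Check two-phase: ΣzᵢKᵢ = 1.775 > 1 and Σzᵢ/Kᵢ = 1.418 > 1, so g(0) = 0.775 > 0 and g(1) = -0.418 < 0.
Iterate (Newton) starting at ψ = 0.5:
  ψ = 0.500: g = 0.0828, g' = -0.862 → ψ = 0.596
  ψ = 0.596: g = 0.0012, g' = -0.845 → ψ = 0.598
Converged at ψ = 0.598.
Compositions from xᵢ = zᵢ/(1+ψ(Kᵢ−1)), yᵢ = Kᵢxᵢ:
  1: x = 0.096, y = 0.379
  2: x = 0.117, y = 0.271
  3: x = 0.168, y = 0.131
  4: x = 0.619, y = 0.219

ψ = 0.598, x_4 = 0.619, y_4 = 0.219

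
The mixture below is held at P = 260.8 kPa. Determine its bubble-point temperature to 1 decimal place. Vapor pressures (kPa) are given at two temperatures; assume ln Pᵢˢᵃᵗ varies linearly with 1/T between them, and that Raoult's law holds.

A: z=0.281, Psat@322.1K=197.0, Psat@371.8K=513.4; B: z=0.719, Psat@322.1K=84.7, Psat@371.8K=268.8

Bubble-point temperature: ΣzᵢPᵢˢᵃᵗ(T) = P. Interpolate ln Pᵢˢᵃᵗ = aᵢ + bᵢ/T.
  T = 322.1 K: ΣzᵢPᵢˢᵃᵗ = 116.26 kPa
  T = 371.8 K: ΣzᵢPᵢˢᵃᵗ = 337.53 kPa
  T = 347.0 K: ΣzᵢPᵢˢᵃᵗ = 205.77 kPa
  T = 359.4 K: ΣzᵢPᵢˢᵃᵗ = 265.73 kPa
  T = 353.2 K: ΣzᵢPᵢˢᵃᵗ = 234.35 kPa
  T = 356.3 K: ΣzᵢPᵢˢᵃᵗ = 249.68 kPa
  T = 357.9 K: ΣzᵢPᵢˢᵃᵗ = 257.88 kPa
Interpolating between 357.9 K and 359.4 K gives T ≈ 358.5 K.

T = 358.5 K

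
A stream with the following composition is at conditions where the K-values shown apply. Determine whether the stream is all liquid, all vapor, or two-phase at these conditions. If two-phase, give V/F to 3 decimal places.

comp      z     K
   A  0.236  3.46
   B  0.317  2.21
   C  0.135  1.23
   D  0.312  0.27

two-phase, V/F = 0.682

ΣzᵢKᵢ = 1.767; Σzᵢ/Kᵢ = 1.477.
Both exceed 1, so a two-phase solution exists.
Material balance + equilibrium reduce to Σ zᵢ(Kᵢ−1)/(1+ψ(Kᵢ−1)) = 0.
Iterate (Newton) starting at ψ = 0.5:
  ψ = 0.500: g = 0.1685, g' = -0.885 → ψ = 0.690
  ψ = 0.690: g = -0.0081, g' = -1.015 → ψ = 0.682
Converged at ψ = 0.682.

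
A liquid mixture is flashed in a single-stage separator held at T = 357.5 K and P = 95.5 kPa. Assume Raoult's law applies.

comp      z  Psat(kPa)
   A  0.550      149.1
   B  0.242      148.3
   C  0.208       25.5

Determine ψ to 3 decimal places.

ψ = 0.708

Raoult's law: Kᵢ = Pᵢˢᵃᵗ/P = Pᵢˢᵃᵗ/95.5.
  K_A = 149.1/95.5 = 1.56126, K_B = 148.3/95.5 = 1.55288, K_C = 25.5/95.5 = 0.26702
Material balance + equilibrium reduce to Σ zᵢ(Kᵢ−1)/(1+ψ(Kᵢ−1)) = 0.
Feasibility: ΣzᵢKᵢ = 1.290, Σzᵢ/Kᵢ = 1.287 — both > 1, two phases present.
Iterate (Newton) starting at ψ = 0.5:
  ψ = 0.500: g = 0.1052, g' = -0.429 → ψ = 0.745
  ψ = 0.745: g = -0.0234, g' = -0.666 → ψ = 0.710
  ψ = 0.710: g = -0.0010, g' = -0.612 → ψ = 0.708
Converged at ψ = 0.708.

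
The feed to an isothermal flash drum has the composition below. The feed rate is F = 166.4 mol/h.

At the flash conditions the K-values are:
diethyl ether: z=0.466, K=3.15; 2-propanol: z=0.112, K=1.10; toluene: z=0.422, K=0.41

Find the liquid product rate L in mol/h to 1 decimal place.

L = 52.9 mol/h

Let ψ = V/F and solve Σ zᵢ(Kᵢ−1)/(1+ψ(Kᵢ−1)) = 0.
Feasibility: ΣzᵢKᵢ = 1.764, Σzᵢ/Kᵢ = 1.279 — both > 1, two phases present.
Iterate (Newton) starting at ψ = 0.56:
  ψ = 0.560: g = 0.0934, g' = -0.772 → ψ = 0.681
  ψ = 0.681: g = 0.0009, g' = -0.766 → ψ = 0.682
Converged at ψ = 0.682.
Then V = ψ·F = 0.6821·166.4 = 113.5 mol/h and L = F − V = 52.9 mol/h.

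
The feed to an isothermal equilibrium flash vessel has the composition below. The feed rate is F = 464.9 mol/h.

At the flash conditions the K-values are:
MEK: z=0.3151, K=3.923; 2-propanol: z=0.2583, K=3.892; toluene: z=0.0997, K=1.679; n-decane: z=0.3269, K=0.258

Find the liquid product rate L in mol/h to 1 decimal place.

L = 109.0 mol/h

Material balance + equilibrium reduce to Σ zᵢ(Kᵢ−1)/(1+β(Kᵢ−1)) = 0.
g(0) = ΣzᵢKᵢ − 1 = 1.4932 and g(1) = 1 − Σzᵢ/Kᵢ = -0.4731, so a root lies in (0, 1).
Newton iteration, β⁰ = 0.5:
  β = 0.5000: g = 0.34449, g' = -1.2859 → β = 0.7679
  β = 0.7679: g = -0.00349, g' = -1.4562 → β = 0.7655
Converged at β = 0.7655.
Then V = β·F = 0.7655·464.9 = 355.9 mol/h and L = F − V = 109.0 mol/h.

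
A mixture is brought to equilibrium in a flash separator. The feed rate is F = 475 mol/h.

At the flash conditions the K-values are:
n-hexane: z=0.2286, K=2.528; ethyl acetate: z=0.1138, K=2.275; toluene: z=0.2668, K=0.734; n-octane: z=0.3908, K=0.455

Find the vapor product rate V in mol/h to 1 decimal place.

Rachford–Rice: g(V/F) = Σ zᵢ(Kᵢ−1)/(1+V/F(Kᵢ−1)) = 0.
Check two-phase: ΣzᵢKᵢ = 1.2104 > 1 and Σzᵢ/Kᵢ = 1.3628 > 1, so g(0) = 0.2104 > 0 and g(1) = -0.3628 < 0.
Newton–Raphson from V/F = 0.5:
  V/F = 0.5000: g = -0.08800, g' = -0.4850 → V/F = 0.3185
  V/F = 0.3185: g = 0.00286, g' = -0.5275 → V/F = 0.3240
Converged at V/F = 0.3240.
Then V = V/F·F = 0.3240·475 = 153.9 mol/h and L = F − V = 321.1 mol/h.

V = 153.9 mol/h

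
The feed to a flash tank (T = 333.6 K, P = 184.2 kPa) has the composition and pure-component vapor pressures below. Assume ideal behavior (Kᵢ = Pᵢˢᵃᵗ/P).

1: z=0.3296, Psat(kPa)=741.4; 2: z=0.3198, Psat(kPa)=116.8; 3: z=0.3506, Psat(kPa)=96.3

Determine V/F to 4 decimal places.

Raoult's law: Kᵢ = Pᵢˢᵃᵗ/P = Pᵢˢᵃᵗ/184.2.
  K_1 = 741.4/184.2 = 4.024973, K_2 = 116.8/184.2 = 0.634093, K_3 = 96.3/184.2 = 0.522801
Rachford–Rice: g(V/F) = Σ zᵢ(Kᵢ−1)/(1+V/F(Kᵢ−1)) = 0.
Feasibility: ΣzᵢKᵢ = 1.7127, Σzᵢ/Kᵢ = 1.2568 — both > 1, two phases present.
Newton iteration, V/F⁰ = 0.54:
  V/F = 0.5400: g = 0.00738, g' = -0.6463 → V/F = 0.5514
  V/F = 0.5514: g = 0.00005, g' = -0.6379 → V/F = 0.5515
Converged at V/F = 0.5515.

V/F = 0.5515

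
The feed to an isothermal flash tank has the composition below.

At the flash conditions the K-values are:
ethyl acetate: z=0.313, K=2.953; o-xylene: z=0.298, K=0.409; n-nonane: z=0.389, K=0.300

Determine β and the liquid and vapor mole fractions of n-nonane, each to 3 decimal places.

Newton iteration, β⁰ = 0.68:
  β = 0.680: g = -0.5515, g' = -1.205 → β = 0.222
  β = 0.222: g = -0.0992, g' = -0.986 → β = 0.122
  β = 0.122: g = 0.0063, g' = -1.128 → β = 0.127
Converged at β = 0.127.
Compositions from xᵢ = zᵢ/(1+β(Kᵢ−1)), yᵢ = Kᵢxᵢ:
  ethyl acetate: x = 0.251, y = 0.740
  o-xylene: x = 0.322, y = 0.132
  n-nonane: x = 0.427, y = 0.128

β = 0.127, x_n-nonane = 0.427, y_n-nonane = 0.128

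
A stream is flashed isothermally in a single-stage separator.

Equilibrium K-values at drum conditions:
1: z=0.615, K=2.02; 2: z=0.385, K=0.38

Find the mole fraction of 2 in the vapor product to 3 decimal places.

y_2 = 0.236

Rachford–Rice: g(V/F) = Σ zᵢ(Kᵢ−1)/(1+V/F(Kᵢ−1)) = 0.
g(0) = ΣzᵢKᵢ − 1 = 0.389 and g(1) = 1 − Σzᵢ/Kᵢ = -0.318, so a root lies in (0, 1).
Newton–Raphson from V/F = 0.5:
  V/F = 0.500: g = 0.0695, g' = -0.591 → V/F = 0.617
  V/F = 0.617: g = -0.0019, g' = -0.629 → V/F = 0.614
Converged at V/F = 0.614.
Compositions from xᵢ = zᵢ/(1+V/F(Kᵢ−1)), yᵢ = Kᵢxᵢ:
  1: x = 0.378, y = 0.764
  2: x = 0.622, y = 0.236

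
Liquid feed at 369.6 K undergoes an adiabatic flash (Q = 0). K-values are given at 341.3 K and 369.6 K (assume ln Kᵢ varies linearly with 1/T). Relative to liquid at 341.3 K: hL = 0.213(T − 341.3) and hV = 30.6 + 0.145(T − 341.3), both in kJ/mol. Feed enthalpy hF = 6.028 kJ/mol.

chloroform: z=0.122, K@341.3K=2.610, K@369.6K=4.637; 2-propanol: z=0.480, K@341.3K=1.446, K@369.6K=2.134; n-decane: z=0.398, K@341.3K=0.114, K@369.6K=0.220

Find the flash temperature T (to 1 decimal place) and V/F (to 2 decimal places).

Adiabatic flash: solve Rachford–Rice at each trial T, then check hF = ψ·hV(T) + (1−ψ)·hL(T).
  T = 341.3 K: K = (2.610, 1.446, 0.114), RR gives ψ = 0.082, H_out = 2.500 kJ/mol
  T = 369.6 K: K = (4.637, 2.134, 0.220), RR gives ψ = 0.496, H_out = 20.259 kJ/mol
  T = 355.5 K: K = (3.522, 1.772, 0.161), RR gives ψ = 0.331, H_out = 12.837 kJ/mol
  T = 348.4 K: K = (3.041, 1.604, 0.136), RR gives ψ = 0.224, H_out = 8.247 kJ/mol
  T = 344.9 K: K = (2.823, 1.525, 0.125), RR gives ψ = 0.159, H_out = 5.601 kJ/mol
  T = 346.6 K: K = (2.927, 1.563, 0.130), RR gives ψ = 0.192, H_out = 6.926 kJ/mol
Linear interpolation between T = 344.9 (H_out = 5.601) and T = 346.6 (H_out = 6.926) on hF = 6.028 gives T ≈ 345.4 K, at which ψ = 0.17.

T = 345.4 K, V/F = 0.17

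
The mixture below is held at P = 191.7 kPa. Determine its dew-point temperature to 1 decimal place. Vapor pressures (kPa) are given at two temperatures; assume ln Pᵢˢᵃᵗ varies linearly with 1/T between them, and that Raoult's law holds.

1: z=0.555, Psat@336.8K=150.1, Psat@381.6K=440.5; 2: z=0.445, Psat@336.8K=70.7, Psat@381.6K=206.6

T = 362.6 K

Dew-point temperature: Σzᵢ·P/Pᵢˢᵃᵗ(T) = 1. Interpolate ln Pᵢˢᵃᵗ = aᵢ + bᵢ/T.
  T = 336.8 K: ΣzᵢP/Pᵢˢᵃᵗ = 1.9154
  T = 381.6 K: ΣzᵢP/Pᵢˢᵃᵗ = 0.6544
  T = 359.2 K: ΣzᵢP/Pᵢˢᵃᵗ = 1.0827
  T = 370.4 K: ΣzᵢP/Pᵢˢᵃᵗ = 0.8354
  T = 364.8 K: ΣzᵢP/Pᵢˢᵃᵗ = 0.9492
  T = 362.0 K: ΣzᵢP/Pᵢˢᵃᵗ = 1.0132
Interpolating between 362.0 K and 364.8 K gives T ≈ 362.6 K.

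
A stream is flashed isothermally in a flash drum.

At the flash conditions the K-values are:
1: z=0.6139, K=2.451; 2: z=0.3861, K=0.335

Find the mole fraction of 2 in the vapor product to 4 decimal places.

Let ψ = V/F and solve Σ zᵢ(Kᵢ−1)/(1+ψ(Kᵢ−1)) = 0.
Check two-phase: ΣzᵢKᵢ = 1.6340 > 1 and Σzᵢ/Kᵢ = 1.4030 > 1, so g(0) = 0.6340 > 0 and g(1) = -0.4030 < 0.
Binary case is linear: z₁(K₁−1)(1+ψ(K₂−1)) + z₂(K₂−1)(1+ψ(K₁−1)) = 0
⇒ ψ = [z₁(K₁−1)+z₂(K₂−1)] / [−(K₁−1)(K₂−1)] = 0.63401/0.96492 = 0.6571
Compositions from xᵢ = zᵢ/(1+ψ(Kᵢ−1)), yᵢ = Kᵢxᵢ:
  1: x = 0.3143, y = 0.7703
  2: x = 0.6857, y = 0.2297

y_2 = 0.2297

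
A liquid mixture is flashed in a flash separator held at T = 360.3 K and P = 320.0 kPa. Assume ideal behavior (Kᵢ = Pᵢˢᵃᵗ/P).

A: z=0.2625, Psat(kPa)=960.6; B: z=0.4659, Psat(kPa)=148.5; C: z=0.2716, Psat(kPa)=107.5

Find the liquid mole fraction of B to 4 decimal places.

Raoult's law: Kᵢ = Pᵢˢᵃᵗ/P = Pᵢˢᵃᵗ/320.0.
  K_A = 960.6/320.0 = 3.001875, K_B = 148.5/320.0 = 0.464062, K_C = 107.5/320.0 = 0.335938
Iterate (Newton) starting at V/F = 0.5:
  V/F = 0.5000: g = -0.34849, g' = -0.7809 → V/F = 0.0537
  V/F = 0.0537: g = 0.03032, g' = -1.1282 → V/F = 0.0806
  V/F = 0.0806: g = 0.00094, g' = -1.0598 → V/F = 0.0815
Converged at V/F = 0.0815.
Compositions from xᵢ = zᵢ/(1+V/F(Kᵢ−1)), yᵢ = Kᵢxᵢ:
  A: x = 0.2257, y = 0.6775
  B: x = 0.4872, y = 0.2261
  C: x = 0.2871, y = 0.0965

x_B = 0.4872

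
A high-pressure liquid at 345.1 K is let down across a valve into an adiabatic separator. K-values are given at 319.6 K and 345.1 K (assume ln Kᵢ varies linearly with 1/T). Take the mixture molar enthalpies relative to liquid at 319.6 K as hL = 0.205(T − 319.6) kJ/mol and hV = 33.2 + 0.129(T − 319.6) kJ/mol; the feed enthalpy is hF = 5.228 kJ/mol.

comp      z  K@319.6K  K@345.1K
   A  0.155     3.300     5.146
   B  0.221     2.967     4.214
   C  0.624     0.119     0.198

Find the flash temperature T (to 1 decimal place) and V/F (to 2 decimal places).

T = 321.6 K, V/F = 0.15

Adiabatic flash: solve Rachford–Rice at each trial T, then check hF = ψ·hV(T) + (1−ψ)·hL(T).
  T = 319.6 K: K = (3.300, 2.967, 0.119), RR gives ψ = 0.130, H_out = 4.311 kJ/mol
  T = 345.1 K: K = (5.146, 4.214, 0.198), RR gives ψ = 0.294, H_out = 14.418 kJ/mol
  T = 332.4 K: K = (4.160, 3.562, 0.155), RR gives ψ = 0.222, H_out = 9.777 kJ/mol
  T = 326.0 K: K = (3.713, 3.257, 0.136), RR gives ψ = 0.179, H_out = 7.182 kJ/mol
  T = 322.8 K: K = (3.503, 3.110, 0.127), RR gives ψ = 0.156, H_out = 5.788 kJ/mol
  T = 321.2 K: K = (3.400, 3.038, 0.123), RR gives ψ = 0.143, H_out = 5.061 kJ/mol
Linear interpolation between T = 321.2 (H_out = 5.061) and T = 322.8 (H_out = 5.788) on hF = 5.228 gives T ≈ 321.6 K, at which ψ = 0.15.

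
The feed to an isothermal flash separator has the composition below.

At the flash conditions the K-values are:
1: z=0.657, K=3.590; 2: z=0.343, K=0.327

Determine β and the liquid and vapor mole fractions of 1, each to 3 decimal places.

Binary case is linear: z₁(K₁−1)(1+β(K₂−1)) + z₂(K₂−1)(1+β(K₁−1)) = 0
⇒ β = [z₁(K₁−1)+z₂(K₂−1)] / [−(K₁−1)(K₂−1)] = 1.4708/1.7431 = 0.844
Compositions from xᵢ = zᵢ/(1+β(Kᵢ−1)), yᵢ = Kᵢxᵢ:
  1: x = 0.206, y = 0.740
  2: x = 0.794, y = 0.260

β = 0.844, x_1 = 0.206, y_1 = 0.740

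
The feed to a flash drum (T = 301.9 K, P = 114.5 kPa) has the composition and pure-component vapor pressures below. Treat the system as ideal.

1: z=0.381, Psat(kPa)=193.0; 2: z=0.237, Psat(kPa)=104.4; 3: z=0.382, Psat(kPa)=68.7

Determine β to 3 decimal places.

β = 0.407

Raoult's law: Kᵢ = Pᵢˢᵃᵗ/P = Pᵢˢᵃᵗ/114.5.
  K_1 = 193.0/114.5 = 1.68559, K_2 = 104.4/114.5 = 0.91179, K_3 = 68.7/114.5 = 0.60000
Let β = V/F and solve Σ zᵢ(Kᵢ−1)/(1+β(Kᵢ−1)) = 0.
Feasibility: ΣzᵢKᵢ = 1.088, Σzᵢ/Kᵢ = 1.123 — both > 1, two phases present.
Iterate (Newton) starting at β = 0.5:
  β = 0.500: g = -0.0183, g' = -0.197 → β = 0.407
Converged at β = 0.407.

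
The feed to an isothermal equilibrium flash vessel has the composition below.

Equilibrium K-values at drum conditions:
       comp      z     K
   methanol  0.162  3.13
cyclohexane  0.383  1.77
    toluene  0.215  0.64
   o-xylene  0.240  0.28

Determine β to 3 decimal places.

Newton–Raphson from β = 0.5:
  β = 0.500: g = 0.0156, g' = -0.636 → β = 0.525
  β = 0.525: g = -0.0001, g' = -0.643 → β = 0.524
Converged at β = 0.524.

β = 0.524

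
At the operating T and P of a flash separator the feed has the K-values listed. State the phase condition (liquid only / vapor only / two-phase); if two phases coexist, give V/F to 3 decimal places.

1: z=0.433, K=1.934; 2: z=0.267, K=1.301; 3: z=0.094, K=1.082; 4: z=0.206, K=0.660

ΣzᵢKᵢ = 1.422; Σzᵢ/Kᵢ = 0.828.
Since Σzᵢ/Kᵢ < 1 the mixture is above its dew point — single vapor phase.

vapor only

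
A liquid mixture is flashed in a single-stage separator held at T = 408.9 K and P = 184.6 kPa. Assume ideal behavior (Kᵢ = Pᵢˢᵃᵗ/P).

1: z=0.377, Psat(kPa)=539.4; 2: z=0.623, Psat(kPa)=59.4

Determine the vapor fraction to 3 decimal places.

Raoult's law: Kᵢ = Pᵢˢᵃᵗ/P = Pᵢˢᵃᵗ/184.6.
  K_1 = 539.4/184.6 = 2.92199, K_2 = 59.4/184.6 = 0.32178
Iterate (Newton) starting at ψ = 0.5:
  ψ = 0.500: g = -0.2698, g' = -1.018 → ψ = 0.235
  ψ = 0.235: g = -0.0035, g' = -1.066 → ψ = 0.232
Converged at ψ = 0.232.

ψ = 0.232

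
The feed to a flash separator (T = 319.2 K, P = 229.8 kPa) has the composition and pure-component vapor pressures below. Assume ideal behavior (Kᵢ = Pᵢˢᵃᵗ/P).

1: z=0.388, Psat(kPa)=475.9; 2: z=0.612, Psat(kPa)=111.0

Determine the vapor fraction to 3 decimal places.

Raoult's law: Kᵢ = Pᵢˢᵃᵗ/P = Pᵢˢᵃᵗ/229.8.
  K_1 = 475.9/229.8 = 2.07093, K_2 = 111.0/229.8 = 0.48303
Let ψ = V/F and solve Σ zᵢ(Kᵢ−1)/(1+ψ(Kᵢ−1)) = 0.
Check two-phase: ΣzᵢKᵢ = 1.099 > 1 and Σzᵢ/Kᵢ = 1.454 > 1, so g(0) = 0.099 > 0 and g(1) = -0.454 < 0.
Binary case is linear: z₁(K₁−1)(1+ψ(K₂−1)) + z₂(K₂−1)(1+ψ(K₁−1)) = 0
⇒ ψ = [z₁(K₁−1)+z₂(K₂−1)] / [−(K₁−1)(K₂−1)] = 0.0991/0.5536 = 0.179

ψ = 0.179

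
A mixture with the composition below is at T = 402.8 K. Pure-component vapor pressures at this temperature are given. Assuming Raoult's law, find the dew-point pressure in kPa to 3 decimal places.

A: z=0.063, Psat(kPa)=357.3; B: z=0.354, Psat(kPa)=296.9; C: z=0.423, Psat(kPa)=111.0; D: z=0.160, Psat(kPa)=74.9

At the dew point ψ → 1, so Σzᵢ/Kᵢ = 1 with Kᵢ = Pᵢˢᵃᵗ/P ⇒ 1/P = Σzᵢ/Pᵢˢᵃᵗ.
1/P = 0.063/357.3 + 0.354/296.9 + 0.423/111.0 + 0.160/74.9 = 0.007316 ⇒ P = 136.694 kPa

Pdew = 136.694 kPa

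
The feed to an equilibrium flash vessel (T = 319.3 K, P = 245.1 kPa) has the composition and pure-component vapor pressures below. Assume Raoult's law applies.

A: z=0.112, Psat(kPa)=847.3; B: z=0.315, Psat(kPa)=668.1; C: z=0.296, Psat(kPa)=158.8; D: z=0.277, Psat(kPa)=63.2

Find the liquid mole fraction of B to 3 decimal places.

x_B = 0.176

Raoult's law: Kᵢ = Pᵢˢᵃᵗ/P = Pᵢˢᵃᵗ/245.1.
  K_A = 847.3/245.1 = 3.45696, K_B = 668.1/245.1 = 2.72583, K_C = 158.8/245.1 = 0.64790, K_D = 63.2/245.1 = 0.25785
Let ψ = V/F and solve Σ zᵢ(Kᵢ−1)/(1+ψ(Kᵢ−1)) = 0.
Feasibility: ΣzᵢKᵢ = 1.509, Σzᵢ/Kᵢ = 1.679 — both > 1, two phases present.
Newton iteration, ψ⁰ = 0.5:
  ψ = 0.500: g = -0.0381, g' = -0.846 → ψ = 0.455
Converged at ψ = 0.455.
Compositions from xᵢ = zᵢ/(1+ψ(Kᵢ−1)), yᵢ = Kᵢxᵢ:
  A: x = 0.053, y = 0.183
  B: x = 0.176, y = 0.481
  C: x = 0.352, y = 0.228
  D: x = 0.418, y = 0.108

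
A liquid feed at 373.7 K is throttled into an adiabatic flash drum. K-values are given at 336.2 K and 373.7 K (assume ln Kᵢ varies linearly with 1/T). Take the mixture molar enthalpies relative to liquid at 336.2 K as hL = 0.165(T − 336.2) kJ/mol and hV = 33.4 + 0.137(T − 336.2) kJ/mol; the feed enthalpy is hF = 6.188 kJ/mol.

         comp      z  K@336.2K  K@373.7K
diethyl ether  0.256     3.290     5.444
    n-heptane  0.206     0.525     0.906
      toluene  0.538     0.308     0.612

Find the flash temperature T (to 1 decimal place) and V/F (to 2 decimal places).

Adiabatic flash: solve Rachford–Rice at each trial T, then check hF = ψ·hV(T) + (1−ψ)·hL(T).
  T = 336.2 K: K = (3.290, 0.525, 0.308), RR gives ψ = 0.080, H_out = 2.663 kJ/mol
  T = 373.7 K: K = (5.444, 0.906, 0.612), RR gives ψ = 0.635, H_out = 26.735 kJ/mol
  T = 354.9 K: K = (4.286, 0.699, 0.442), RR gives ψ = 0.295, H_out = 12.769 kJ/mol
  T = 345.5 K: K = (3.766, 0.608, 0.370), RR gives ψ = 0.183, H_out = 7.603 kJ/mol
  T = 340.9 K: K = (3.526, 0.566, 0.338), RR gives ψ = 0.132, H_out = 5.169 kJ/mol
  T = 343.2 K: K = (3.645, 0.587, 0.354), RR gives ψ = 0.158, H_out = 6.385 kJ/mol
Linear interpolation between T = 340.9 (H_out = 5.169) and T = 343.2 (H_out = 6.385) on hF = 6.188 gives T ≈ 342.8 K, at which ψ = 0.15.

T = 342.8 K, V/F = 0.15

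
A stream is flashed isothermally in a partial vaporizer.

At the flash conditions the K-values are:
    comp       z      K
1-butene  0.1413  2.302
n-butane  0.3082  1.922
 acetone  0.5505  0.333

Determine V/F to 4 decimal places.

Material balance + equilibrium reduce to Σ zᵢ(Kᵢ−1)/(1+V/F(Kᵢ−1)) = 0.
g(0) = ΣzᵢKᵢ − 1 = 0.1009 and g(1) = 1 − Σzᵢ/Kᵢ = -0.8749, so a root lies in (0, 1).
Newton iteration, V/F⁰ = 0.53:
  V/F = 0.5300: g = -0.26823, g' = -0.7881 → V/F = 0.1896
  V/F = 0.1896: g = -0.03094, g' = -0.6649 → V/F = 0.1431
  V/F = 0.1431: g = 0.00019, g' = -0.6740 → V/F = 0.1434
Converged at V/F = 0.1434.

V/F = 0.1434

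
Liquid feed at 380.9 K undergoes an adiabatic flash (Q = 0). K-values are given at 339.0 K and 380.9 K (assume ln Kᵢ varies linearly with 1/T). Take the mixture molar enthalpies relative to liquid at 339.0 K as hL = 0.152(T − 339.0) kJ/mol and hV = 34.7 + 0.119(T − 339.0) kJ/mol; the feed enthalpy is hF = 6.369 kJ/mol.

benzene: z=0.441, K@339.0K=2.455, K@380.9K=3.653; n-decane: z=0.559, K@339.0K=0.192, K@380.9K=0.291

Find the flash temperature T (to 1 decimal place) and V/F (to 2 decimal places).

T = 340.8 K, V/F = 0.18

Adiabatic flash: solve Rachford–Rice at each trial T, then check hF = ψ·hV(T) + (1−ψ)·hL(T).
  T = 339.0 K: K = (2.455, 0.192), RR gives ψ = 0.162, H_out = 5.608 kJ/mol
  T = 380.9 K: K = (3.653, 0.291), RR gives ψ = 0.411, H_out = 20.072 kJ/mol
  T = 359.9 K: K = (3.028, 0.239), RR gives ψ = 0.304, H_out = 13.515 kJ/mol
  T = 349.4 K: K = (2.734, 0.215), RR gives ψ = 0.239, H_out = 9.801 kJ/mol
  T = 344.2 K: K = (2.593, 0.203), RR gives ψ = 0.203, H_out = 7.784 kJ/mol
  T = 341.6 K: K = (2.523, 0.198), RR gives ψ = 0.183, H_out = 6.718 kJ/mol
  T = 340.3 K: K = (2.489, 0.195), RR gives ψ = 0.172, H_out = 6.169 kJ/mol
Linear interpolation between T = 340.3 (H_out = 6.169) and T = 341.6 (H_out = 6.718) on hF = 6.369 gives T ≈ 340.8 K, at which ψ = 0.18.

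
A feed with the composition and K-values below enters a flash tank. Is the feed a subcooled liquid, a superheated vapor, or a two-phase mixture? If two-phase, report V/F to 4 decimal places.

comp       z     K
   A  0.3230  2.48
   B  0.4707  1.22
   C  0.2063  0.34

two-phase, V/F = 0.8316

ΣzᵢKᵢ = 1.4454; Σzᵢ/Kᵢ = 1.1228.
Both exceed 1, so a two-phase solution exists.
Rachford–Rice: g(ψ) = Σ zᵢ(Kᵢ−1)/(1+ψ(Kᵢ−1)) = 0.
Newton iteration, ψ⁰ = 0.5:
  ψ = 0.5000: g = 0.16481, g' = -0.4524 → ψ = 0.8643
  ψ = 0.8643: g = -0.02023, g' = -0.6393 → ψ = 0.8327
  ψ = 0.8327: g = -0.00062, g' = -0.6012 → ψ = 0.8316
Converged at ψ = 0.8316.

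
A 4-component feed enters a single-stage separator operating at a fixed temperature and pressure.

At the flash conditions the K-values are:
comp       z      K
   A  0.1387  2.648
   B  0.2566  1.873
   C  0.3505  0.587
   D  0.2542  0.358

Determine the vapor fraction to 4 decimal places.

Rachford–Rice: g(ψ) = Σ zᵢ(Kᵢ−1)/(1+ψ(Kᵢ−1)) = 0.
Feasibility: ΣzᵢKᵢ = 1.1446, Σzᵢ/Kᵢ = 1.4965 — both > 1, two phases present.
Iterate (Newton) starting at ψ = 0.42:
  ψ = 0.4200: g = -0.09959, g' = -0.5202 → ψ = 0.2285
  ψ = 0.2285: g = 0.00169, g' = -0.5515 → ψ = 0.2316
Converged at ψ = 0.2316.

ψ = 0.2316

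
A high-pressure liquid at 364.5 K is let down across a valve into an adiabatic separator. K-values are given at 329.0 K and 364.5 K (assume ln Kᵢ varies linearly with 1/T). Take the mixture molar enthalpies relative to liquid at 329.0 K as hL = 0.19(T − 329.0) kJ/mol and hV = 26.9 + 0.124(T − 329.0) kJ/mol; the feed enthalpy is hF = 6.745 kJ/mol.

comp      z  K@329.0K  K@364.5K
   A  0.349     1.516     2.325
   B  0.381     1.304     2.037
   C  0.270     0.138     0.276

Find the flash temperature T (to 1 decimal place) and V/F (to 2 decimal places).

Adiabatic flash: solve Rachford–Rice at each trial T, then check hF = ψ·hV(T) + (1−ψ)·hL(T).
  T = 329.0 K: K = (1.516, 1.304, 0.138), RR gives ψ = 0.178, H_out = 4.781 kJ/mol
  T = 364.5 K: K = (2.325, 2.037, 0.276), RR gives ψ = 0.777, H_out = 25.821 kJ/mol
  T = 346.8 K: K = (1.899, 1.650, 0.199), RR gives ψ = 0.557, H_out = 17.718 kJ/mol
  T = 337.9 K: K = (1.702, 1.471, 0.166), RR gives ψ = 0.408, H_out = 12.424 kJ/mol
  T = 333.4 K: K = (1.606, 1.385, 0.152), RR gives ψ = 0.307, H_out = 9.002 kJ/mol
  T = 331.2 K: K = (1.561, 1.344, 0.145), RR gives ψ = 0.247, H_out = 7.028 kJ/mol
Linear interpolation between T = 329.0 (H_out = 4.781) and T = 331.2 (H_out = 7.028) on hF = 6.745 gives T ≈ 330.9 K, at which ψ = 0.24.

T = 330.9 K, V/F = 0.24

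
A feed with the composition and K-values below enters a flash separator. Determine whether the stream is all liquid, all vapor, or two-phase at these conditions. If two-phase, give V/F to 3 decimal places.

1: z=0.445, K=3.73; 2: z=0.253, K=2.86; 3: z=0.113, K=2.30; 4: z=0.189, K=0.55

ΣzᵢKᵢ = 2.747; Σzᵢ/Kᵢ = 0.601.
Since Σzᵢ/Kᵢ < 1 the mixture is above its dew point — single vapor phase.

all vapor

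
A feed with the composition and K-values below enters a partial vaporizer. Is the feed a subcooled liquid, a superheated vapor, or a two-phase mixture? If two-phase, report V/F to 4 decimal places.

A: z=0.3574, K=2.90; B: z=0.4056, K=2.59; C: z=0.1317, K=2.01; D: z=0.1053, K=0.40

superheated vapor

ΣzᵢKᵢ = 2.3938; Σzᵢ/Kᵢ = 0.6086.
Since Σzᵢ/Kᵢ < 1 the mixture is above its dew point — single vapor phase.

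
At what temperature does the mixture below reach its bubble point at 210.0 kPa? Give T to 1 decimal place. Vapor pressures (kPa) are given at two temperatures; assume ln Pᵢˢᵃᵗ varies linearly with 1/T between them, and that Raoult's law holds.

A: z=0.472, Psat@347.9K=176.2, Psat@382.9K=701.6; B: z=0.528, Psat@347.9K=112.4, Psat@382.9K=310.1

T = 358.2 K

Bubble-point temperature: ΣzᵢPᵢˢᵃᵗ(T) = P. Interpolate ln Pᵢˢᵃᵗ = aᵢ + bᵢ/T.
  T = 347.9 K: ΣzᵢPᵢˢᵃᵗ = 142.51 kPa
  T = 382.9 K: ΣzᵢPᵢˢᵃᵗ = 494.89 kPa
  T = 365.4 K: ΣzᵢPᵢˢᵃᵗ = 272.54 kPa
  T = 356.6 K: ΣzᵢPᵢˢᵃᵗ = 198.07 kPa
  T = 361.0 K: ΣzᵢPᵢˢᵃᵗ = 232.73 kPa
  T = 358.8 K: ΣzᵢPᵢˢᵃᵗ = 214.79 kPa
Interpolating between 356.6 K and 358.8 K gives T ≈ 358.2 K.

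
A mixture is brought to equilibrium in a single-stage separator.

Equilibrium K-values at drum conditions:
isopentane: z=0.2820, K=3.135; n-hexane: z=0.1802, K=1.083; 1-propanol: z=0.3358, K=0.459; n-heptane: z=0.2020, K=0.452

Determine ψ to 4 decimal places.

ψ = 0.3471

Let ψ = V/F and solve Σ zᵢ(Kᵢ−1)/(1+ψ(Kᵢ−1)) = 0.
Check two-phase: ΣzᵢKᵢ = 1.3247 > 1 and Σzᵢ/Kᵢ = 1.4348 > 1, so g(0) = 0.3247 > 0 and g(1) = -0.4348 < 0.
Newton iteration, ψ⁰ = 0.5:
  ψ = 0.5000: g = -0.09594, g' = -0.6016 → ψ = 0.3405
  ψ = 0.3405: g = 0.00437, g' = -0.6715 → ψ = 0.3470
  ψ = 0.3470: g = 0.00002, g' = -0.6667 → ψ = 0.3471
Converged at ψ = 0.3471.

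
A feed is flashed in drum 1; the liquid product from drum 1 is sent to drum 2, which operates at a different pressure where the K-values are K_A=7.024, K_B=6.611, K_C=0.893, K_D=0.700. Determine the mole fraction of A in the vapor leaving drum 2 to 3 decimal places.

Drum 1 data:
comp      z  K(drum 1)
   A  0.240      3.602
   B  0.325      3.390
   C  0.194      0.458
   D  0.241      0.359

y_A (drum 2) = 0.106

Drum 1:
Material balance + equilibrium reduce to Σ zᵢ(Kᵢ−1)/(1+ψ₁(Kᵢ−1)) = 0.
Check two-phase: ΣzᵢKᵢ = 2.142 > 1 and Σzᵢ/Kᵢ = 1.257 > 1, so g(0) = 1.142 > 0 and g(1) = -0.257 < 0.
Iterate (Newton) starting at ψ₁ = 0.5:
  ψ₁ = 0.500: g = 0.2537, g' = -1.014 → ψ₁ = 0.750
  ψ₁ = 0.750: g = 0.0149, g' = -0.954 → ψ₁ = 0.766
Converged at ψ₁ = 0.766.
Drum-1 compositions:
  A: x = 0.080, y = 0.289
  B: x = 0.115, y = 0.389
  C: x = 0.332, y = 0.152
  D: x = 0.473, y = 0.170
Drum-2 feed = drum-1 liquid: z₂ = (0.0802, 0.1148, 0.3316, 0.4733).
Drum 2:
Rachford–Rice: g(ψ₂) = Σ zᵢ(Kᵢ−1)/(1+ψ₂(Kᵢ−1)) = 0.
g(0) = ΣzᵢKᵢ − 1 = 0.950 and g(1) = 1 − Σzᵢ/Kᵢ = -0.076, so a root lies in (0, 1).
Iterate (Newton) starting at ψ₂ = 0.32:
  ψ₂ = 0.320: g = 0.2017, g' = -0.858 → ψ₂ = 0.555
  ψ₂ = 0.555: g = 0.0598, g' = -0.434 → ψ₂ = 0.693
  ψ₂ = 0.693: g = 0.0076, g' = -0.332 → ψ₂ = 0.716
Converged at ψ₂ = 0.716.
  A: x = 0.015, y = 0.106
  B: x = 0.023, y = 0.151
  C: x = 0.359, y = 0.321
  D: x = 0.603, y = 0.422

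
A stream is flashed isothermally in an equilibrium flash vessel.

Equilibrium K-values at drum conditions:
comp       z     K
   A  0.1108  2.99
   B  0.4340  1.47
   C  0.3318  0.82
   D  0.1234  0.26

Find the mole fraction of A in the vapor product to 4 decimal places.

Material balance + equilibrium reduce to Σ zᵢ(Kᵢ−1)/(1+V/F(Kᵢ−1)) = 0.
Feasibility: ΣzᵢKᵢ = 1.2734, Σzᵢ/Kᵢ = 1.2115 — both > 1, two phases present.
Iterate (Newton) starting at V/F = 0.52:
  V/F = 0.5200: g = 0.05795, g' = -0.3595 → V/F = 0.6812
  V/F = 0.6812: g = -0.00409, g' = -0.4228 → V/F = 0.6715
  V/F = 0.6715: g = -0.00003, g' = -0.4167 → V/F = 0.6714
Converged at V/F = 0.6714.
Compositions from xᵢ = zᵢ/(1+V/F(Kᵢ−1)), yᵢ = Kᵢxᵢ:
  A: x = 0.0474, y = 0.1418
  B: x = 0.3299, y = 0.4849
  C: x = 0.3774, y = 0.3095
  D: x = 0.2453, y = 0.0638

y_A = 0.1418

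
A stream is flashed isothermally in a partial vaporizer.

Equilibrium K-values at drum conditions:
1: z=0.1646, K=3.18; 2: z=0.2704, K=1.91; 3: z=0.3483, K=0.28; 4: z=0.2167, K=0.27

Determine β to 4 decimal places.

β = 0.1789

Iterate (Newton) starting at β = 0.5:
  β = 0.5000: g = -0.30015, g' = -1.0121 → β = 0.2034
  β = 0.2034: g = -0.02337, g' = -0.9420 → β = 0.1786
  β = 0.1786: g = 0.00023, g' = -0.9614 → β = 0.1789
Converged at β = 0.1789.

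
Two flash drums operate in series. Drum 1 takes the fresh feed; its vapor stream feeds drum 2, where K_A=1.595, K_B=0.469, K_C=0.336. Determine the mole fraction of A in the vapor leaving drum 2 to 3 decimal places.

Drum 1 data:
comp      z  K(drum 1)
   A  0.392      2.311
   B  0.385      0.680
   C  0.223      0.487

y_A (drum 2) = 0.783

Drum 1:
Material balance + equilibrium reduce to Σ zᵢ(Kᵢ−1)/(1+ψ₁(Kᵢ−1)) = 0.
g(0) = ΣzᵢKᵢ − 1 = 0.276 and g(1) = 1 − Σzᵢ/Kᵢ = -0.194, so a root lies in (0, 1).
Iterate (Newton) starting at ψ₁ = 0.55:
  ψ₁ = 0.550: g = -0.0103, g' = -0.399 → ψ₁ = 0.524
Converged at ψ₁ = 0.524.
Drum-1 compositions:
  A: x = 0.232, y = 0.537
  B: x = 0.463, y = 0.315
  C: x = 0.305, y = 0.149
Drum-2 feed = drum-1 vapor: z₂ = (0.5368, 0.3146, 0.1486).
Drum 2:
Newton–Raphson from ψ₂ = 0.49:
  ψ₂ = 0.490: g = -0.1247, g' = -0.420 → ψ₂ = 0.193
  ψ₂ = 0.193: g = -0.0128, g' = -0.349 → ψ₂ = 0.156
Converged at ψ₂ = 0.156.
  A: x = 0.491, y = 0.783
  B: x = 0.343, y = 0.161
  C: x = 0.166, y = 0.056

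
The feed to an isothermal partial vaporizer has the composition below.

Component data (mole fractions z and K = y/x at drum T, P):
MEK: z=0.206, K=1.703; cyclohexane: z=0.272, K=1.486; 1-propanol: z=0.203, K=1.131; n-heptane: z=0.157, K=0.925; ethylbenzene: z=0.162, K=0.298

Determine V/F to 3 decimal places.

Rachford–Rice: g(V/F) = Σ zᵢ(Kᵢ−1)/(1+V/F(Kᵢ−1)) = 0.
Check two-phase: ΣzᵢKᵢ = 1.178 > 1 and Σzᵢ/Kᵢ = 1.197 > 1, so g(0) = 0.178 > 0 and g(1) = -0.197 < 0.
Newton–Raphson from V/F = 0.5:
  V/F = 0.500: g = 0.0510, g' = -0.291 → V/F = 0.675
  V/F = 0.675: g = -0.0065, g' = -0.376 → V/F = 0.658
Converged at V/F = 0.658.

V/F = 0.658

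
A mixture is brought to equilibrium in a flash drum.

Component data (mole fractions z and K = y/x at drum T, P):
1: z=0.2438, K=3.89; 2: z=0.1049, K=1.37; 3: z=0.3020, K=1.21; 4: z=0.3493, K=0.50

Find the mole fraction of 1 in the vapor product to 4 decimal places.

y_1 = 0.2831

Newton iteration, β⁰ = 0.66:
  β = 0.6600: g = 0.06856, g' = -0.4550 → β = 0.8107
  β = 0.8107: g = 0.00112, g' = -0.4474 → β = 0.8132
Converged at β = 0.8132.
Compositions from xᵢ = zᵢ/(1+β(Kᵢ−1)), yᵢ = Kᵢxᵢ:
  1: x = 0.0728, y = 0.2831
  2: x = 0.0806, y = 0.1105
  3: x = 0.2579, y = 0.3121
  4: x = 0.5886, y = 0.2943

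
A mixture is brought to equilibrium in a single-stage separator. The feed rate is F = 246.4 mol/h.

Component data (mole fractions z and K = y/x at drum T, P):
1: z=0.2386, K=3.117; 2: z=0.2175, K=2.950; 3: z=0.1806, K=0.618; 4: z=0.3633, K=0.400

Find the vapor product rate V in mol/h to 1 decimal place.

Iterate (Newton) starting at β = 0.5:
  β = 0.5000: g = 0.06345, g' = -0.7716 → β = 0.5822
  β = 0.5822: g = 0.00113, g' = -0.7484 → β = 0.5837
Converged at β = 0.5837.
Then V = β·F = 0.5837·246.4 = 143.8 mol/h and L = F − V = 102.6 mol/h.

V = 143.8 mol/h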